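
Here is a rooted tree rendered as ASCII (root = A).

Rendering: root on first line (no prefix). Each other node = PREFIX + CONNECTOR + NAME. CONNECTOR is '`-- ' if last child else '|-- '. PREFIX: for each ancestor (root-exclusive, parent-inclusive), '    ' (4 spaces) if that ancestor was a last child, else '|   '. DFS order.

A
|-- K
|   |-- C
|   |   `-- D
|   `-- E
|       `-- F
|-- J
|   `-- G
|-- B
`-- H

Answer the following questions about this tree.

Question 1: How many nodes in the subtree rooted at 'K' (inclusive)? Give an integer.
Answer: 5

Derivation:
Subtree rooted at K contains: C, D, E, F, K
Count = 5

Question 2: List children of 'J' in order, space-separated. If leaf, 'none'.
Node J's children (from adjacency): G

Answer: G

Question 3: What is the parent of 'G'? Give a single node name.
Answer: J

Derivation:
Scan adjacency: G appears as child of J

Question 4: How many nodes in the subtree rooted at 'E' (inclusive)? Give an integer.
Answer: 2

Derivation:
Subtree rooted at E contains: E, F
Count = 2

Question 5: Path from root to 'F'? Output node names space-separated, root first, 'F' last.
Answer: A K E F

Derivation:
Walk down from root: A -> K -> E -> F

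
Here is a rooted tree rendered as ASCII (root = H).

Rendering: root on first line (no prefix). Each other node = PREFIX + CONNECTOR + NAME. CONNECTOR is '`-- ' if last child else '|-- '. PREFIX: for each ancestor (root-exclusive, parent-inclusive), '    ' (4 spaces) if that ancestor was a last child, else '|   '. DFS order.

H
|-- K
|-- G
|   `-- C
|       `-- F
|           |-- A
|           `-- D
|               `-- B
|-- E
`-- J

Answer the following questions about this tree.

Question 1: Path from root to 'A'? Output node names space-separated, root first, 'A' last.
Answer: H G C F A

Derivation:
Walk down from root: H -> G -> C -> F -> A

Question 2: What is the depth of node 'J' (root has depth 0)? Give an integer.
Answer: 1

Derivation:
Path from root to J: H -> J
Depth = number of edges = 1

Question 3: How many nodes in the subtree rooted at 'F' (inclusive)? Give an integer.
Answer: 4

Derivation:
Subtree rooted at F contains: A, B, D, F
Count = 4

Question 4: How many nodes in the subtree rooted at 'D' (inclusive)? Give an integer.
Answer: 2

Derivation:
Subtree rooted at D contains: B, D
Count = 2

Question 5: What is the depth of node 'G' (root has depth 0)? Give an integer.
Path from root to G: H -> G
Depth = number of edges = 1

Answer: 1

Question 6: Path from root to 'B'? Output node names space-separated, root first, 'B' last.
Walk down from root: H -> G -> C -> F -> D -> B

Answer: H G C F D B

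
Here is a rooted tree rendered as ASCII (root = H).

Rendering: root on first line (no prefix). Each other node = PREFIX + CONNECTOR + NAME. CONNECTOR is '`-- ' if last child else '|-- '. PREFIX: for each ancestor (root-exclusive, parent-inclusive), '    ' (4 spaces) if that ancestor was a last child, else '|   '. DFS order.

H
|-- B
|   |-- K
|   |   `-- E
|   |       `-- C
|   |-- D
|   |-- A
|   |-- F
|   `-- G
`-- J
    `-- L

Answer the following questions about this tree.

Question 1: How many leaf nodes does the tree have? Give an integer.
Answer: 6

Derivation:
Leaves (nodes with no children): A, C, D, F, G, L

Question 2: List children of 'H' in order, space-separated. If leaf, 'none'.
Answer: B J

Derivation:
Node H's children (from adjacency): B, J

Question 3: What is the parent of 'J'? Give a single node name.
Scan adjacency: J appears as child of H

Answer: H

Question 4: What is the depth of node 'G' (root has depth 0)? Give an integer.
Answer: 2

Derivation:
Path from root to G: H -> B -> G
Depth = number of edges = 2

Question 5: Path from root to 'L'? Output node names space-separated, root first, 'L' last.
Answer: H J L

Derivation:
Walk down from root: H -> J -> L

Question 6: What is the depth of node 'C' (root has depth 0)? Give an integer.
Answer: 4

Derivation:
Path from root to C: H -> B -> K -> E -> C
Depth = number of edges = 4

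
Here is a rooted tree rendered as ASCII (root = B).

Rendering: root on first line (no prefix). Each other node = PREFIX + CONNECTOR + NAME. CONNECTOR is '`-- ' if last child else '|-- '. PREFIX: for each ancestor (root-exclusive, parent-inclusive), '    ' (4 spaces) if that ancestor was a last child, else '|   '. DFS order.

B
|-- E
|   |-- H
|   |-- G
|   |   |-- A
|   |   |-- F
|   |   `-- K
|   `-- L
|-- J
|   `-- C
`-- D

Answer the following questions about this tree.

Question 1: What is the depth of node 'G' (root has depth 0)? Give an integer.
Path from root to G: B -> E -> G
Depth = number of edges = 2

Answer: 2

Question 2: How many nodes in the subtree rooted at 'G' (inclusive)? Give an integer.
Answer: 4

Derivation:
Subtree rooted at G contains: A, F, G, K
Count = 4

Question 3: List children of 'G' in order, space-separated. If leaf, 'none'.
Node G's children (from adjacency): A, F, K

Answer: A F K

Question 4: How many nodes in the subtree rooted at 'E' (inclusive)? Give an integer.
Answer: 7

Derivation:
Subtree rooted at E contains: A, E, F, G, H, K, L
Count = 7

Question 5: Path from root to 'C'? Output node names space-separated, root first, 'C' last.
Walk down from root: B -> J -> C

Answer: B J C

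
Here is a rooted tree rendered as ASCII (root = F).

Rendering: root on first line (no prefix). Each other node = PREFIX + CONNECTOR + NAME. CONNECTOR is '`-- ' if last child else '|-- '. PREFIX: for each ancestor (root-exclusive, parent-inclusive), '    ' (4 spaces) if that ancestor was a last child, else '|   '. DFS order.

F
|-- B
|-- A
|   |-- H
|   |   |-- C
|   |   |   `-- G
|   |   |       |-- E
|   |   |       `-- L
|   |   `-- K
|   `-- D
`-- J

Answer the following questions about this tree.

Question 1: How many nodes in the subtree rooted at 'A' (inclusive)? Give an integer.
Subtree rooted at A contains: A, C, D, E, G, H, K, L
Count = 8

Answer: 8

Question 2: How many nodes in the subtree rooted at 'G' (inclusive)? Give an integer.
Answer: 3

Derivation:
Subtree rooted at G contains: E, G, L
Count = 3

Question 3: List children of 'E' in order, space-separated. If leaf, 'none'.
Answer: none

Derivation:
Node E's children (from adjacency): (leaf)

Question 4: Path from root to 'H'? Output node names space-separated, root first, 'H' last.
Answer: F A H

Derivation:
Walk down from root: F -> A -> H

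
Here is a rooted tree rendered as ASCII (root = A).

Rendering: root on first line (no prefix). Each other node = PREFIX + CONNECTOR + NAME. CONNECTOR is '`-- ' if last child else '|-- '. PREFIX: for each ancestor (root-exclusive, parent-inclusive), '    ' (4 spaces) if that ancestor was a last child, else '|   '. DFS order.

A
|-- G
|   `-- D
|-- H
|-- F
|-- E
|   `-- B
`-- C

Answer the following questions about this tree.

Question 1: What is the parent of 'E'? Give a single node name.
Scan adjacency: E appears as child of A

Answer: A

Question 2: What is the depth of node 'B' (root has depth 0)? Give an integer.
Answer: 2

Derivation:
Path from root to B: A -> E -> B
Depth = number of edges = 2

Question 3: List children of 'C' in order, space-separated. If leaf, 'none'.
Answer: none

Derivation:
Node C's children (from adjacency): (leaf)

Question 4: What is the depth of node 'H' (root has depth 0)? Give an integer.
Path from root to H: A -> H
Depth = number of edges = 1

Answer: 1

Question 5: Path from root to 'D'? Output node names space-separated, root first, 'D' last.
Answer: A G D

Derivation:
Walk down from root: A -> G -> D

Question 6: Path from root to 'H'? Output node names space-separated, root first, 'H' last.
Answer: A H

Derivation:
Walk down from root: A -> H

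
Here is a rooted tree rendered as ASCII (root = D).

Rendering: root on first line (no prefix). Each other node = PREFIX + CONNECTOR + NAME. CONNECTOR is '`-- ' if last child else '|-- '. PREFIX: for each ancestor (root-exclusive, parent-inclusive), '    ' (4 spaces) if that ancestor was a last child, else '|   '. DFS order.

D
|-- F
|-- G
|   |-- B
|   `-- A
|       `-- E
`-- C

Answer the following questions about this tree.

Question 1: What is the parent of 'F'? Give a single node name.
Scan adjacency: F appears as child of D

Answer: D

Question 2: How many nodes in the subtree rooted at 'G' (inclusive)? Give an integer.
Answer: 4

Derivation:
Subtree rooted at G contains: A, B, E, G
Count = 4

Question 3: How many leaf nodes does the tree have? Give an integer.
Leaves (nodes with no children): B, C, E, F

Answer: 4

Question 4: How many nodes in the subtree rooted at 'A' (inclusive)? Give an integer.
Subtree rooted at A contains: A, E
Count = 2

Answer: 2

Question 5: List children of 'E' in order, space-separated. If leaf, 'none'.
Node E's children (from adjacency): (leaf)

Answer: none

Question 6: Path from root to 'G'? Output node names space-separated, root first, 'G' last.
Answer: D G

Derivation:
Walk down from root: D -> G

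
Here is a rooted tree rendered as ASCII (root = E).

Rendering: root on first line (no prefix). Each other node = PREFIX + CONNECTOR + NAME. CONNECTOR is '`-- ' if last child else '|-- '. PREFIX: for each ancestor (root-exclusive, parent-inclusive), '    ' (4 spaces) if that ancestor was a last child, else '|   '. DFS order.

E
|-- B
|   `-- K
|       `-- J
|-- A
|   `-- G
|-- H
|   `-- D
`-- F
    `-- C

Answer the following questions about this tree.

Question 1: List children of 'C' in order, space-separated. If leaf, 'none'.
Answer: none

Derivation:
Node C's children (from adjacency): (leaf)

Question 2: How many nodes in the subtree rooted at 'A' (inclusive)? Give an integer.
Subtree rooted at A contains: A, G
Count = 2

Answer: 2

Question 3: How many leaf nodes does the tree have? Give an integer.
Answer: 4

Derivation:
Leaves (nodes with no children): C, D, G, J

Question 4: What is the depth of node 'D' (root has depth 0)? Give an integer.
Answer: 2

Derivation:
Path from root to D: E -> H -> D
Depth = number of edges = 2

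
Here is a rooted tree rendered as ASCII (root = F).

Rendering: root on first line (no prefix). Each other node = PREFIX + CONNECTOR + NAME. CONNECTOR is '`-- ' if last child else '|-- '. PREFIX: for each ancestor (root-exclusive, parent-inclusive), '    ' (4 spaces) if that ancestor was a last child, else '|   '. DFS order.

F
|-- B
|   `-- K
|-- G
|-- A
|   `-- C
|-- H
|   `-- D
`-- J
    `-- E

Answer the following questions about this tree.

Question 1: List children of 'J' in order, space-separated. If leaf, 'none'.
Answer: E

Derivation:
Node J's children (from adjacency): E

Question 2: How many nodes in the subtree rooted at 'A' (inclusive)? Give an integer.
Answer: 2

Derivation:
Subtree rooted at A contains: A, C
Count = 2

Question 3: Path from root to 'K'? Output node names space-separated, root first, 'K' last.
Walk down from root: F -> B -> K

Answer: F B K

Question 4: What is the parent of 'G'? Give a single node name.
Answer: F

Derivation:
Scan adjacency: G appears as child of F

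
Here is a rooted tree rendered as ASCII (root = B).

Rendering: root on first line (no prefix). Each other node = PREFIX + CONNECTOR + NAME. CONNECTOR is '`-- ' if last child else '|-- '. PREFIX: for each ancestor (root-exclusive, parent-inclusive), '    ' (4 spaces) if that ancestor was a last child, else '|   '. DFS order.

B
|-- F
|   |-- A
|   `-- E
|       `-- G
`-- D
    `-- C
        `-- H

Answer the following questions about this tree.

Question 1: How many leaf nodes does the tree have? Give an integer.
Answer: 3

Derivation:
Leaves (nodes with no children): A, G, H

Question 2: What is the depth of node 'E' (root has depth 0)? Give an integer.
Answer: 2

Derivation:
Path from root to E: B -> F -> E
Depth = number of edges = 2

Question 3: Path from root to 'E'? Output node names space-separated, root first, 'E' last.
Walk down from root: B -> F -> E

Answer: B F E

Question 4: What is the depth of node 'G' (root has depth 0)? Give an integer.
Path from root to G: B -> F -> E -> G
Depth = number of edges = 3

Answer: 3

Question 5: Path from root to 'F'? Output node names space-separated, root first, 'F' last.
Answer: B F

Derivation:
Walk down from root: B -> F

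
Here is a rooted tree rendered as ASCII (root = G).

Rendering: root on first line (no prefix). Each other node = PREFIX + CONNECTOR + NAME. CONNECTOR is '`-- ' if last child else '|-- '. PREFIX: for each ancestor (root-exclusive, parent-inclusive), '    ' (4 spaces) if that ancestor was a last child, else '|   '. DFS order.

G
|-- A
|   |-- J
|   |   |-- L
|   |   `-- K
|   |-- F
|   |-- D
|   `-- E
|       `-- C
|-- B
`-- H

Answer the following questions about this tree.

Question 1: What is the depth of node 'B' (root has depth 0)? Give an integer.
Path from root to B: G -> B
Depth = number of edges = 1

Answer: 1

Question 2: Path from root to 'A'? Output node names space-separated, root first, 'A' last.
Answer: G A

Derivation:
Walk down from root: G -> A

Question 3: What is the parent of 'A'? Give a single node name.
Answer: G

Derivation:
Scan adjacency: A appears as child of G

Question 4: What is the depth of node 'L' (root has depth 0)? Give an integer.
Path from root to L: G -> A -> J -> L
Depth = number of edges = 3

Answer: 3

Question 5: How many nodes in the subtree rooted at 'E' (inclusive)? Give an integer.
Subtree rooted at E contains: C, E
Count = 2

Answer: 2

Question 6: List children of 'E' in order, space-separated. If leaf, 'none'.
Answer: C

Derivation:
Node E's children (from adjacency): C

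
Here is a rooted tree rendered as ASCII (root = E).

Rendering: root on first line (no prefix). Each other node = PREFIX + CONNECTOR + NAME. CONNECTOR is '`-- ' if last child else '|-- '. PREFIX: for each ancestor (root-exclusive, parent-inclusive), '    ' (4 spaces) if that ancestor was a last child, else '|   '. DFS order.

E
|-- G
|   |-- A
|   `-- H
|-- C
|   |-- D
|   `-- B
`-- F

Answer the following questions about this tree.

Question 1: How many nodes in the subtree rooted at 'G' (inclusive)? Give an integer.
Answer: 3

Derivation:
Subtree rooted at G contains: A, G, H
Count = 3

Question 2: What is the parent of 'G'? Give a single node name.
Answer: E

Derivation:
Scan adjacency: G appears as child of E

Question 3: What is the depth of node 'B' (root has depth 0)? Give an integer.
Path from root to B: E -> C -> B
Depth = number of edges = 2

Answer: 2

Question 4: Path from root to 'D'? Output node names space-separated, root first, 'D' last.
Walk down from root: E -> C -> D

Answer: E C D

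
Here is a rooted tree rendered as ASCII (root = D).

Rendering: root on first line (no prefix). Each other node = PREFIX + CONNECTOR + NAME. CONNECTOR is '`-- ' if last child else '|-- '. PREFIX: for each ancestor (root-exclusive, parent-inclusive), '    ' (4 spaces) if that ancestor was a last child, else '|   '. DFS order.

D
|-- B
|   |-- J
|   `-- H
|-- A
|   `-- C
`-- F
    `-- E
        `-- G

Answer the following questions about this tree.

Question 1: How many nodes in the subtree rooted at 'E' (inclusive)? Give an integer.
Answer: 2

Derivation:
Subtree rooted at E contains: E, G
Count = 2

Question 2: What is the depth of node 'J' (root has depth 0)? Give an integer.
Answer: 2

Derivation:
Path from root to J: D -> B -> J
Depth = number of edges = 2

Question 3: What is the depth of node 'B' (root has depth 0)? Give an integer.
Path from root to B: D -> B
Depth = number of edges = 1

Answer: 1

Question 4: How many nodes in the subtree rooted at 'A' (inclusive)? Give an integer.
Answer: 2

Derivation:
Subtree rooted at A contains: A, C
Count = 2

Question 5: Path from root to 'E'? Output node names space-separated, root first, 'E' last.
Walk down from root: D -> F -> E

Answer: D F E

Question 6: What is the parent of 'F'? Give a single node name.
Scan adjacency: F appears as child of D

Answer: D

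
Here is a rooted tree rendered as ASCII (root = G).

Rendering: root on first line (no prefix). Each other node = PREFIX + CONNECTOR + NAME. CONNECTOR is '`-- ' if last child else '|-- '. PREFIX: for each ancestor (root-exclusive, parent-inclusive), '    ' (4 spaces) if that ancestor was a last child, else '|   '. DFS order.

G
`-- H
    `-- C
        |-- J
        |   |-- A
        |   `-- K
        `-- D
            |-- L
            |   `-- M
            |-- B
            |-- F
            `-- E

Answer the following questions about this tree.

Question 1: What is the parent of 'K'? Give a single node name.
Answer: J

Derivation:
Scan adjacency: K appears as child of J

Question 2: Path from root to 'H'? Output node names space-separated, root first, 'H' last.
Answer: G H

Derivation:
Walk down from root: G -> H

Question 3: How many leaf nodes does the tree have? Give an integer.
Answer: 6

Derivation:
Leaves (nodes with no children): A, B, E, F, K, M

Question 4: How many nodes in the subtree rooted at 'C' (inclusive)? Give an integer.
Answer: 10

Derivation:
Subtree rooted at C contains: A, B, C, D, E, F, J, K, L, M
Count = 10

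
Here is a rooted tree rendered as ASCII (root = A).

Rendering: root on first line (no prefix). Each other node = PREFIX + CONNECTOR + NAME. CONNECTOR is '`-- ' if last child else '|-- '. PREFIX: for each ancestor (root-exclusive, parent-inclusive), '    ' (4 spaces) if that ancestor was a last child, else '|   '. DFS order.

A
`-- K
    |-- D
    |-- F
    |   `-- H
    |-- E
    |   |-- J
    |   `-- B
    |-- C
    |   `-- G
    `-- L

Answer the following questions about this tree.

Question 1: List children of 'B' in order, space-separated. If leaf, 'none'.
Node B's children (from adjacency): (leaf)

Answer: none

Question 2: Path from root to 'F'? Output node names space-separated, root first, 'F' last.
Walk down from root: A -> K -> F

Answer: A K F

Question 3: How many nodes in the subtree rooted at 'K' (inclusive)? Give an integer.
Subtree rooted at K contains: B, C, D, E, F, G, H, J, K, L
Count = 10

Answer: 10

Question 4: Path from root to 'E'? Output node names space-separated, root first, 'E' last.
Walk down from root: A -> K -> E

Answer: A K E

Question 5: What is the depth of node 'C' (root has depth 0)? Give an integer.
Answer: 2

Derivation:
Path from root to C: A -> K -> C
Depth = number of edges = 2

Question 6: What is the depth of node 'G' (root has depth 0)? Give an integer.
Path from root to G: A -> K -> C -> G
Depth = number of edges = 3

Answer: 3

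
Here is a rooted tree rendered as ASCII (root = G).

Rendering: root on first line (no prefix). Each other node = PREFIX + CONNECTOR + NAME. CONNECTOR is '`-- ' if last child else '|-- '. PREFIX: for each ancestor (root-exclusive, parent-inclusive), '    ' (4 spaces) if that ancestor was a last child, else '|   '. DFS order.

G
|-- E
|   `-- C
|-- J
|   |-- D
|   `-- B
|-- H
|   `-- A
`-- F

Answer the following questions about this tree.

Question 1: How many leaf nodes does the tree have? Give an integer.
Leaves (nodes with no children): A, B, C, D, F

Answer: 5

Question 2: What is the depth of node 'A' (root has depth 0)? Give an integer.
Path from root to A: G -> H -> A
Depth = number of edges = 2

Answer: 2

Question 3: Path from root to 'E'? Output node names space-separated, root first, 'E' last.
Walk down from root: G -> E

Answer: G E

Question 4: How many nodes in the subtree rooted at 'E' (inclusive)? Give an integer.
Subtree rooted at E contains: C, E
Count = 2

Answer: 2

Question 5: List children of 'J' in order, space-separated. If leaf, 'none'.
Node J's children (from adjacency): D, B

Answer: D B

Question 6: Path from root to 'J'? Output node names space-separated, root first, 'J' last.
Answer: G J

Derivation:
Walk down from root: G -> J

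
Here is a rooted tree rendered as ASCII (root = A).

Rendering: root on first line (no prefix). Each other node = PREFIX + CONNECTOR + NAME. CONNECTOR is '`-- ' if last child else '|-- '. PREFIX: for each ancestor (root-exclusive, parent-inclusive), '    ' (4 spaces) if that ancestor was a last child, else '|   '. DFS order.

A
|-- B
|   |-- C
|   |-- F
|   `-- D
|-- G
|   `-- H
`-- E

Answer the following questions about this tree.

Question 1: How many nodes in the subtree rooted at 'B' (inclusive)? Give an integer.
Subtree rooted at B contains: B, C, D, F
Count = 4

Answer: 4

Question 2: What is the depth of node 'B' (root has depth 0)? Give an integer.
Path from root to B: A -> B
Depth = number of edges = 1

Answer: 1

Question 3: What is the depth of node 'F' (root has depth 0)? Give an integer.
Answer: 2

Derivation:
Path from root to F: A -> B -> F
Depth = number of edges = 2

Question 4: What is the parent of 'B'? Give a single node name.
Scan adjacency: B appears as child of A

Answer: A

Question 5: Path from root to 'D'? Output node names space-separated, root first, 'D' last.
Walk down from root: A -> B -> D

Answer: A B D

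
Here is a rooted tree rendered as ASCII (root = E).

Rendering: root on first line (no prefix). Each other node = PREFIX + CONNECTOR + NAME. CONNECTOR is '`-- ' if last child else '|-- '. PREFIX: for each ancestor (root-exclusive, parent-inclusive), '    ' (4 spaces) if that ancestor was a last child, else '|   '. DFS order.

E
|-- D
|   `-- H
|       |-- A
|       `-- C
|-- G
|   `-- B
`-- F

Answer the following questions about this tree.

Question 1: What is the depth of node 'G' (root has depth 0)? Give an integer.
Answer: 1

Derivation:
Path from root to G: E -> G
Depth = number of edges = 1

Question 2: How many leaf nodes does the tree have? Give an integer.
Leaves (nodes with no children): A, B, C, F

Answer: 4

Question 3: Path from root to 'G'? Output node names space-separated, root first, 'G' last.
Walk down from root: E -> G

Answer: E G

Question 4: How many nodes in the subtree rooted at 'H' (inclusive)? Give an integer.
Answer: 3

Derivation:
Subtree rooted at H contains: A, C, H
Count = 3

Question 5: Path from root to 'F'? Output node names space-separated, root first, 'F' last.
Walk down from root: E -> F

Answer: E F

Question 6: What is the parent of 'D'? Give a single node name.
Scan adjacency: D appears as child of E

Answer: E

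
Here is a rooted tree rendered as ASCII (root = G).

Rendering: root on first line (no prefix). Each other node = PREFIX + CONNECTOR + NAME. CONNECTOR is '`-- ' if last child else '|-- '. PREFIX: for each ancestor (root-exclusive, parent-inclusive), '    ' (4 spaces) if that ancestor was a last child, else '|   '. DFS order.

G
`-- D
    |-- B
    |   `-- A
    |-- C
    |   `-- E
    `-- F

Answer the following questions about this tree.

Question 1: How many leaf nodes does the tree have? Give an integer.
Leaves (nodes with no children): A, E, F

Answer: 3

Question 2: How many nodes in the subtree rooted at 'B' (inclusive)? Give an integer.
Answer: 2

Derivation:
Subtree rooted at B contains: A, B
Count = 2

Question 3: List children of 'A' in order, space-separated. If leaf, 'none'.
Answer: none

Derivation:
Node A's children (from adjacency): (leaf)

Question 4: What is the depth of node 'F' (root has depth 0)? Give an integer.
Answer: 2

Derivation:
Path from root to F: G -> D -> F
Depth = number of edges = 2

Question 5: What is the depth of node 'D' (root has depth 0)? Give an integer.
Path from root to D: G -> D
Depth = number of edges = 1

Answer: 1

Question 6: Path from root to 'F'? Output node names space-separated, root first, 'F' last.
Walk down from root: G -> D -> F

Answer: G D F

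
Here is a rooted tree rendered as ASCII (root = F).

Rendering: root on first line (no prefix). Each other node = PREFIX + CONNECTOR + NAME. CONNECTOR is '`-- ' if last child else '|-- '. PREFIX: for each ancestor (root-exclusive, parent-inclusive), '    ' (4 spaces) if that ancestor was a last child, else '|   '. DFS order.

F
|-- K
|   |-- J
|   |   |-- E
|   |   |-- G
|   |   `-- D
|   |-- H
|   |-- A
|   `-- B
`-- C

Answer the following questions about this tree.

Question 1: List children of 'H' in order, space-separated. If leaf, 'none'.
Node H's children (from adjacency): (leaf)

Answer: none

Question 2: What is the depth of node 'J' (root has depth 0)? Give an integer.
Answer: 2

Derivation:
Path from root to J: F -> K -> J
Depth = number of edges = 2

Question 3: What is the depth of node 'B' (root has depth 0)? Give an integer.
Path from root to B: F -> K -> B
Depth = number of edges = 2

Answer: 2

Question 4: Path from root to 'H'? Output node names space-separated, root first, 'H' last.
Answer: F K H

Derivation:
Walk down from root: F -> K -> H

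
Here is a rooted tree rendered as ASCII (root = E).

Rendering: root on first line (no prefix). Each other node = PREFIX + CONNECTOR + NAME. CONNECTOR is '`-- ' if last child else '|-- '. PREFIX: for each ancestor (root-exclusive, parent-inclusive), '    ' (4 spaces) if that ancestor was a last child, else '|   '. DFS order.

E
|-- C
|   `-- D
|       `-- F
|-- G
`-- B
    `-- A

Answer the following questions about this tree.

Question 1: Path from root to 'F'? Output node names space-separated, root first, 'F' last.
Walk down from root: E -> C -> D -> F

Answer: E C D F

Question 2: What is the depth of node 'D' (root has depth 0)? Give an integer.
Answer: 2

Derivation:
Path from root to D: E -> C -> D
Depth = number of edges = 2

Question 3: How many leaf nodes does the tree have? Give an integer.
Answer: 3

Derivation:
Leaves (nodes with no children): A, F, G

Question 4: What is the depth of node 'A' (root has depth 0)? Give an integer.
Path from root to A: E -> B -> A
Depth = number of edges = 2

Answer: 2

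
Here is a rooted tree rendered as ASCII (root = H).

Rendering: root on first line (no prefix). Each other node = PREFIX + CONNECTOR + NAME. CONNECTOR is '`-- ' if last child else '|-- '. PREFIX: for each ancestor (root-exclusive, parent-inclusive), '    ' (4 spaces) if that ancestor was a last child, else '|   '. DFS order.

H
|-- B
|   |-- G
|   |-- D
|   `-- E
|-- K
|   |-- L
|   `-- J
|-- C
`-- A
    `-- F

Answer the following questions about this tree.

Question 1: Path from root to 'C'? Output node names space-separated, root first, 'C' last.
Walk down from root: H -> C

Answer: H C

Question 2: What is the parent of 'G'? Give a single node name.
Scan adjacency: G appears as child of B

Answer: B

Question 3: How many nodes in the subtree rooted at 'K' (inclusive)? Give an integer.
Subtree rooted at K contains: J, K, L
Count = 3

Answer: 3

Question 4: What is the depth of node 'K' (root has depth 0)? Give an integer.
Answer: 1

Derivation:
Path from root to K: H -> K
Depth = number of edges = 1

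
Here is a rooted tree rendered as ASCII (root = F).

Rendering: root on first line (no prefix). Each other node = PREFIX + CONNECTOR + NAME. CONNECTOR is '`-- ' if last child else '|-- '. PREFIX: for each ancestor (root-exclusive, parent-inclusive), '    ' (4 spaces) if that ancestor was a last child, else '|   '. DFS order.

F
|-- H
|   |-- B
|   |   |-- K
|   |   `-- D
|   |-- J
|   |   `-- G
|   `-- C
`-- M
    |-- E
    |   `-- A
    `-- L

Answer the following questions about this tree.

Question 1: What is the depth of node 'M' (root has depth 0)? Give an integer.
Path from root to M: F -> M
Depth = number of edges = 1

Answer: 1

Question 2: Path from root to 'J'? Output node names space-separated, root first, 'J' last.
Walk down from root: F -> H -> J

Answer: F H J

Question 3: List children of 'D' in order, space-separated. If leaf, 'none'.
Node D's children (from adjacency): (leaf)

Answer: none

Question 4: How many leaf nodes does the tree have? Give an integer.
Answer: 6

Derivation:
Leaves (nodes with no children): A, C, D, G, K, L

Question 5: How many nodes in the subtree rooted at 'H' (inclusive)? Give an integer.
Subtree rooted at H contains: B, C, D, G, H, J, K
Count = 7

Answer: 7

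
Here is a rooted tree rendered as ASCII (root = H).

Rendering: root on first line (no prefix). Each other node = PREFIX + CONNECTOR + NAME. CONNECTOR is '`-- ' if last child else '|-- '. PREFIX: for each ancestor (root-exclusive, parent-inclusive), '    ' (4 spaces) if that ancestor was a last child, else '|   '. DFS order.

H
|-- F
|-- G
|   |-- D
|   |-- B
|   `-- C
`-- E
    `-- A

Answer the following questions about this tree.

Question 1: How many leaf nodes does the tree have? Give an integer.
Answer: 5

Derivation:
Leaves (nodes with no children): A, B, C, D, F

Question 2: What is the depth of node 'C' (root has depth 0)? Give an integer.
Answer: 2

Derivation:
Path from root to C: H -> G -> C
Depth = number of edges = 2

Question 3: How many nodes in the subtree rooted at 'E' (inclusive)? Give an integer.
Answer: 2

Derivation:
Subtree rooted at E contains: A, E
Count = 2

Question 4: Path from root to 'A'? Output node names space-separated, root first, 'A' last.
Walk down from root: H -> E -> A

Answer: H E A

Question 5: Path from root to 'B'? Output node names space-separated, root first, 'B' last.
Answer: H G B

Derivation:
Walk down from root: H -> G -> B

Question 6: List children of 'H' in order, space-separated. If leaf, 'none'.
Node H's children (from adjacency): F, G, E

Answer: F G E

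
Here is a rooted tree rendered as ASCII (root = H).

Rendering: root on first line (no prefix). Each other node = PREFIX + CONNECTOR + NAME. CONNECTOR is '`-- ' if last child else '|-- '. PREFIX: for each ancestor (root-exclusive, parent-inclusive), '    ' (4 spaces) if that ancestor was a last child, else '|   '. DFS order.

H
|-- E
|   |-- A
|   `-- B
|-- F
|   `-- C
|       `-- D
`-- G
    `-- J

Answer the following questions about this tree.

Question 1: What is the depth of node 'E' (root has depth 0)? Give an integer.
Answer: 1

Derivation:
Path from root to E: H -> E
Depth = number of edges = 1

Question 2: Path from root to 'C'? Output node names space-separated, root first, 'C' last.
Walk down from root: H -> F -> C

Answer: H F C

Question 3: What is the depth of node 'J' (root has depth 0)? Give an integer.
Answer: 2

Derivation:
Path from root to J: H -> G -> J
Depth = number of edges = 2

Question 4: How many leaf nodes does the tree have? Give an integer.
Answer: 4

Derivation:
Leaves (nodes with no children): A, B, D, J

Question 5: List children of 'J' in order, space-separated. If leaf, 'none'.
Node J's children (from adjacency): (leaf)

Answer: none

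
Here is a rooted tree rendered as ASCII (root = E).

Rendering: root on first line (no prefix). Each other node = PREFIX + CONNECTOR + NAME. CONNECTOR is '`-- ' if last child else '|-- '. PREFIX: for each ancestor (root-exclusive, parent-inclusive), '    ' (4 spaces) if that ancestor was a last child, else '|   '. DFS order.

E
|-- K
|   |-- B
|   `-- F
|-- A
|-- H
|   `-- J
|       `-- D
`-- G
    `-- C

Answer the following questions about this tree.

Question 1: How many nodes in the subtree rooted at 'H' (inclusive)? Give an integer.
Subtree rooted at H contains: D, H, J
Count = 3

Answer: 3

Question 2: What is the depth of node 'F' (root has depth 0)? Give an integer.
Path from root to F: E -> K -> F
Depth = number of edges = 2

Answer: 2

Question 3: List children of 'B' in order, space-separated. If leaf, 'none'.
Answer: none

Derivation:
Node B's children (from adjacency): (leaf)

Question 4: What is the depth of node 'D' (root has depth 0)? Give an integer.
Path from root to D: E -> H -> J -> D
Depth = number of edges = 3

Answer: 3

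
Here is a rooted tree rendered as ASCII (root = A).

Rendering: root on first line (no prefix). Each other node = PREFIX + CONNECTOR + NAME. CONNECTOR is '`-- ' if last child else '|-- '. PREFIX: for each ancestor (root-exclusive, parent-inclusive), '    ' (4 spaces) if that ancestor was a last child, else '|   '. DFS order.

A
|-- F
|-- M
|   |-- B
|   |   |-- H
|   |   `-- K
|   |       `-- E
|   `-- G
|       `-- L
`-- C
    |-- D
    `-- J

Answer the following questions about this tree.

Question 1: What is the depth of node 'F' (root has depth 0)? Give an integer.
Answer: 1

Derivation:
Path from root to F: A -> F
Depth = number of edges = 1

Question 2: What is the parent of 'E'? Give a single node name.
Scan adjacency: E appears as child of K

Answer: K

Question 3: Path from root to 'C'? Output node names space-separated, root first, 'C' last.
Answer: A C

Derivation:
Walk down from root: A -> C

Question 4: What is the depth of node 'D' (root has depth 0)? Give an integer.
Answer: 2

Derivation:
Path from root to D: A -> C -> D
Depth = number of edges = 2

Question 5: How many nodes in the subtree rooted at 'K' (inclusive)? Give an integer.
Subtree rooted at K contains: E, K
Count = 2

Answer: 2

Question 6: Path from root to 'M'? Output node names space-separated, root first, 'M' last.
Answer: A M

Derivation:
Walk down from root: A -> M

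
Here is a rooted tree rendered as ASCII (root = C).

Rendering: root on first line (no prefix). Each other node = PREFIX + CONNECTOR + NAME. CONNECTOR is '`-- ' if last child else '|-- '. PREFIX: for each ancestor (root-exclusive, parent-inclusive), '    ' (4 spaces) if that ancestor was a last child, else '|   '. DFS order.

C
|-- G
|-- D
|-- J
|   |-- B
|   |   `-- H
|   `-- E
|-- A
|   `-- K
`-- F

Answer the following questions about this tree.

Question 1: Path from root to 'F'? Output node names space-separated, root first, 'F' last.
Answer: C F

Derivation:
Walk down from root: C -> F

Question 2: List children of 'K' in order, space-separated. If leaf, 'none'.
Node K's children (from adjacency): (leaf)

Answer: none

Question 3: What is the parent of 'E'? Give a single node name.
Answer: J

Derivation:
Scan adjacency: E appears as child of J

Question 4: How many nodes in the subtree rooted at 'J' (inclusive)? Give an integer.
Answer: 4

Derivation:
Subtree rooted at J contains: B, E, H, J
Count = 4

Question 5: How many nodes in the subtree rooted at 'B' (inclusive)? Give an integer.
Answer: 2

Derivation:
Subtree rooted at B contains: B, H
Count = 2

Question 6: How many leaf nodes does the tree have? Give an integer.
Answer: 6

Derivation:
Leaves (nodes with no children): D, E, F, G, H, K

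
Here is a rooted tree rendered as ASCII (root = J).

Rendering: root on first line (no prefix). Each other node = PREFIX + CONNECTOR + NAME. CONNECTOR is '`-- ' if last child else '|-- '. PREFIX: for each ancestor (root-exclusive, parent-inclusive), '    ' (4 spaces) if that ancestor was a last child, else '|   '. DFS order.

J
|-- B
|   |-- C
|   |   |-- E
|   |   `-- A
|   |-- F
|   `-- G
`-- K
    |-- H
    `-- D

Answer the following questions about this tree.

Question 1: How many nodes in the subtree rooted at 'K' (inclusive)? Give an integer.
Answer: 3

Derivation:
Subtree rooted at K contains: D, H, K
Count = 3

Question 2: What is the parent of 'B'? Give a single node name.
Scan adjacency: B appears as child of J

Answer: J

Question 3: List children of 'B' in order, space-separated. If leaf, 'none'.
Answer: C F G

Derivation:
Node B's children (from adjacency): C, F, G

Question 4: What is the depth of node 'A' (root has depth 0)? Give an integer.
Path from root to A: J -> B -> C -> A
Depth = number of edges = 3

Answer: 3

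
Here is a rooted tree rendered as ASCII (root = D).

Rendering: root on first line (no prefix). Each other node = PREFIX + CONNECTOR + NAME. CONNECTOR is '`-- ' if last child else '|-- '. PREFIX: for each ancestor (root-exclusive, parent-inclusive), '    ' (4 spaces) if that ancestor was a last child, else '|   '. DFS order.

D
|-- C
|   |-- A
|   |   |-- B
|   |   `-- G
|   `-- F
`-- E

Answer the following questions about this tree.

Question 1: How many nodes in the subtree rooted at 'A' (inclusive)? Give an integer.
Answer: 3

Derivation:
Subtree rooted at A contains: A, B, G
Count = 3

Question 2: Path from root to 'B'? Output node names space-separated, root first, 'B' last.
Answer: D C A B

Derivation:
Walk down from root: D -> C -> A -> B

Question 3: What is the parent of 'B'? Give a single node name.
Answer: A

Derivation:
Scan adjacency: B appears as child of A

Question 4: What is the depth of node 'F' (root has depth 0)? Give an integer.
Answer: 2

Derivation:
Path from root to F: D -> C -> F
Depth = number of edges = 2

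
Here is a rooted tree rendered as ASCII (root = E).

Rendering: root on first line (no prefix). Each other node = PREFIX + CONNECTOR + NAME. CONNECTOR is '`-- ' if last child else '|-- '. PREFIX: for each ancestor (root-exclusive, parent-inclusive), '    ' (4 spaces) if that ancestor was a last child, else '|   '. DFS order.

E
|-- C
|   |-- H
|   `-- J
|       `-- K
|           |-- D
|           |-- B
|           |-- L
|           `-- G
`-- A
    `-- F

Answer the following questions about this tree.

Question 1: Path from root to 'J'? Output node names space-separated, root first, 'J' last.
Answer: E C J

Derivation:
Walk down from root: E -> C -> J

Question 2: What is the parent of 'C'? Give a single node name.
Answer: E

Derivation:
Scan adjacency: C appears as child of E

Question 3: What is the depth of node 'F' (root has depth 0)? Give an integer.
Answer: 2

Derivation:
Path from root to F: E -> A -> F
Depth = number of edges = 2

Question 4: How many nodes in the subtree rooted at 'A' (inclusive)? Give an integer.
Answer: 2

Derivation:
Subtree rooted at A contains: A, F
Count = 2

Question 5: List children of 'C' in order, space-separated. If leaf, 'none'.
Node C's children (from adjacency): H, J

Answer: H J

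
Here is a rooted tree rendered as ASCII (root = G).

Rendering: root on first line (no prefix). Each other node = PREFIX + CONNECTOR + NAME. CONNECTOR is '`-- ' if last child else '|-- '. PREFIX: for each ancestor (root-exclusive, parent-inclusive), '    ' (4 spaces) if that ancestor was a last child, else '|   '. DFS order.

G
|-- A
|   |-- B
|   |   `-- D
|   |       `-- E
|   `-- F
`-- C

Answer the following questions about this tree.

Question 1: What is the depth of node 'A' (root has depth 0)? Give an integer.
Path from root to A: G -> A
Depth = number of edges = 1

Answer: 1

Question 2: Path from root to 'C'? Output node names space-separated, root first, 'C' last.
Walk down from root: G -> C

Answer: G C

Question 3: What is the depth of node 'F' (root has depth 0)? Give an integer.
Path from root to F: G -> A -> F
Depth = number of edges = 2

Answer: 2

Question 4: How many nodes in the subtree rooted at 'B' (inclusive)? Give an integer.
Subtree rooted at B contains: B, D, E
Count = 3

Answer: 3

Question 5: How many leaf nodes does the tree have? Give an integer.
Answer: 3

Derivation:
Leaves (nodes with no children): C, E, F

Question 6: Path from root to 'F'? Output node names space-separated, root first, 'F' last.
Walk down from root: G -> A -> F

Answer: G A F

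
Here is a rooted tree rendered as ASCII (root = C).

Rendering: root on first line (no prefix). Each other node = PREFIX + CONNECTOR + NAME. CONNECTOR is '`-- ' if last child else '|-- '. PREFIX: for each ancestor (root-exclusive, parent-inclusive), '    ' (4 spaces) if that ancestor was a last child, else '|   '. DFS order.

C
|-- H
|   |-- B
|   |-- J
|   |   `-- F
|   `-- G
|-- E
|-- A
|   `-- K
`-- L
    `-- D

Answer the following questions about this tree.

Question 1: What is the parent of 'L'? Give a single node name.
Answer: C

Derivation:
Scan adjacency: L appears as child of C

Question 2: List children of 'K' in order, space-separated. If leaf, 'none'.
Node K's children (from adjacency): (leaf)

Answer: none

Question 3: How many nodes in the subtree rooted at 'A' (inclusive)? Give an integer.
Subtree rooted at A contains: A, K
Count = 2

Answer: 2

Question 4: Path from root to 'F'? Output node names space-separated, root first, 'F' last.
Walk down from root: C -> H -> J -> F

Answer: C H J F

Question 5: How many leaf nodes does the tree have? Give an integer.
Answer: 6

Derivation:
Leaves (nodes with no children): B, D, E, F, G, K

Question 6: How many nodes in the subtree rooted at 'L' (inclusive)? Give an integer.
Answer: 2

Derivation:
Subtree rooted at L contains: D, L
Count = 2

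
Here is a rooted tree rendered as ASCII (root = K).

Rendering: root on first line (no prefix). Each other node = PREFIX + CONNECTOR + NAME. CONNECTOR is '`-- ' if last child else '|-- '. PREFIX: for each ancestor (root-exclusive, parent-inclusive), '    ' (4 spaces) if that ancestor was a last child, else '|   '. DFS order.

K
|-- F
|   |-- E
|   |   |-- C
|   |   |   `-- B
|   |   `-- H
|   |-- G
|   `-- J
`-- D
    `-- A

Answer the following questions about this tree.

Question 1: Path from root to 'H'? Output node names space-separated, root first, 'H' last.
Walk down from root: K -> F -> E -> H

Answer: K F E H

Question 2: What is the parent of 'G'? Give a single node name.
Answer: F

Derivation:
Scan adjacency: G appears as child of F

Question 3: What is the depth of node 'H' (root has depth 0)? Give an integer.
Path from root to H: K -> F -> E -> H
Depth = number of edges = 3

Answer: 3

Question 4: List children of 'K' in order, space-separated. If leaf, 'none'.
Answer: F D

Derivation:
Node K's children (from adjacency): F, D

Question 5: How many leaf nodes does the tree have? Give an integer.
Leaves (nodes with no children): A, B, G, H, J

Answer: 5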